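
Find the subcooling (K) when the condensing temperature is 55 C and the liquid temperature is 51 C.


Subcooling = T_cond - T_liquid
Subcooling = 55 - 51
Subcooling = 4 K

4


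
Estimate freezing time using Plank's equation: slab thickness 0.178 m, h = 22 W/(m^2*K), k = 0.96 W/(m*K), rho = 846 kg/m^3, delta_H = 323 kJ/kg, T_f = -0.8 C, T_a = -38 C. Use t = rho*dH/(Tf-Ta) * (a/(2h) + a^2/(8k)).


dT = -0.8 - (-38) = 37.2 K
term1 = a/(2h) = 0.178/(2*22) = 0.004045454545
term2 = a^2/(8k) = 0.178^2/(8*0.96) = 0.004125520833
t = rho*dH*1000/dT * (term1 + term2)
t = 846*323*1000/37.2 * (0.004045454545 + 0.004125520833)
t = 60021 s

60021


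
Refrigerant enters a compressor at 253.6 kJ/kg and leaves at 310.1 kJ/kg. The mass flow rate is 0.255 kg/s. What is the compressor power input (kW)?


dh = 310.1 - 253.6 = 56.5 kJ/kg
W = m_dot * dh = 0.255 * 56.5 = 14.41 kW

14.41


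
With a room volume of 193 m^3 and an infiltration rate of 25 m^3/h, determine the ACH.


ACH = flow / volume
ACH = 25 / 193
ACH = 0.13

0.13


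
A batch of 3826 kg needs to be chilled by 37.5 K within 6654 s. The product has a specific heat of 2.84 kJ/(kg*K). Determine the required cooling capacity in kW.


Q = m * cp * dT / t
Q = 3826 * 2.84 * 37.5 / 6654
Q = 61.237 kW

61.237


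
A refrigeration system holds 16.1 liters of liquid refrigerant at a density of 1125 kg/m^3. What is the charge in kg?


Charge = V * rho / 1000
Charge = 16.1 * 1125 / 1000
Charge = 18.11 kg

18.11


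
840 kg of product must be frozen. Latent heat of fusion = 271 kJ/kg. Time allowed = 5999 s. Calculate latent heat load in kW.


Q_lat = m * h_fg / t
Q_lat = 840 * 271 / 5999
Q_lat = 37.95 kW

37.95


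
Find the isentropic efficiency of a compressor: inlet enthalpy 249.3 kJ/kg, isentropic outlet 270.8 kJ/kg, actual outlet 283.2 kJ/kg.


dh_ideal = 270.8 - 249.3 = 21.5 kJ/kg
dh_actual = 283.2 - 249.3 = 33.9 kJ/kg
eta_s = dh_ideal / dh_actual = 21.5 / 33.9
eta_s = 0.6342

0.6342


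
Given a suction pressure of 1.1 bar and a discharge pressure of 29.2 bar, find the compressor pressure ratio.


PR = P_high / P_low
PR = 29.2 / 1.1
PR = 26.545

26.545


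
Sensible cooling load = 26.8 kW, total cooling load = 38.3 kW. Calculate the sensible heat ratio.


SHR = Q_sensible / Q_total
SHR = 26.8 / 38.3
SHR = 0.7

0.7


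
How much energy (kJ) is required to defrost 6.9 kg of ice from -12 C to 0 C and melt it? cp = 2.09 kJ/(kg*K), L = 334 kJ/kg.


Sensible heat = cp * dT = 2.09 * 12 = 25.08 kJ/kg
Total per kg = 25.08 + 334 = 359.08 kJ/kg
Q = m * total = 6.9 * 359.08
Q = 2477.7 kJ

2477.7


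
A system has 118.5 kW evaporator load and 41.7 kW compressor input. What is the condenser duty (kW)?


Q_cond = Q_evap + W
Q_cond = 118.5 + 41.7
Q_cond = 160.2 kW

160.2


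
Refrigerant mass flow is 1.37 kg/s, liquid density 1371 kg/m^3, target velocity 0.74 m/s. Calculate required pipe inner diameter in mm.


A = m_dot / (rho * v) = 1.37 / (1371 * 0.74) = 0.001350365683 m^2
d = sqrt(4*A/pi) * 1000
d = 41.5 mm

41.5


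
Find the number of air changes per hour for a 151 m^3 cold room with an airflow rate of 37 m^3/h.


ACH = flow / volume
ACH = 37 / 151
ACH = 0.245

0.245


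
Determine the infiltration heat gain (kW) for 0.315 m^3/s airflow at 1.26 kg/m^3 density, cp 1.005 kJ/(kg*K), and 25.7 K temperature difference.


Q = V_dot * rho * cp * dT
Q = 0.315 * 1.26 * 1.005 * 25.7
Q = 10.251 kW

10.251


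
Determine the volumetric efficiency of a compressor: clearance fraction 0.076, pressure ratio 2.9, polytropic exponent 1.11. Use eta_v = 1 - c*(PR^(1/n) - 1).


PR^(1/n) = 2.9^(1/1.11) = 2.60960498
eta_v = 1 - 0.076 * (2.60960498 - 1)
eta_v = 0.8777

0.8777


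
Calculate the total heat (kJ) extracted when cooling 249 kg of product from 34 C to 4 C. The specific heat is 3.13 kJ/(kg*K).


dT = 34 - (4) = 30 K
Q = m * cp * dT = 249 * 3.13 * 30
Q = 23381 kJ

23381


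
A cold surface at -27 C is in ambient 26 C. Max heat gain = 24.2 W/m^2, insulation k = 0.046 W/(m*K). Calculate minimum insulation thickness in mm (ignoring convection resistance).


dT = 26 - (-27) = 53 K
thickness = k * dT / q_max * 1000
thickness = 0.046 * 53 / 24.2 * 1000
thickness = 100.7 mm

100.7


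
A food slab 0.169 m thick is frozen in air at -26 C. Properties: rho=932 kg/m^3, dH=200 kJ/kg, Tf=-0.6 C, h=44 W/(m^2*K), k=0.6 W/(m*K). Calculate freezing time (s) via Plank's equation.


dT = -0.6 - (-26) = 25.4 K
term1 = a/(2h) = 0.169/(2*44) = 0.001920454545
term2 = a^2/(8k) = 0.169^2/(8*0.6) = 0.005950208333
t = rho*dH*1000/dT * (term1 + term2)
t = 932*200*1000/25.4 * (0.001920454545 + 0.005950208333)
t = 57760 s

57760


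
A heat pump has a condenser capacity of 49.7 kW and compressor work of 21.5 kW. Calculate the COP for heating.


COP_hp = Q_cond / W
COP_hp = 49.7 / 21.5
COP_hp = 2.312

2.312


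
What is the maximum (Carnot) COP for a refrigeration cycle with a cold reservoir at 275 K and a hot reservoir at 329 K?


dT = 329 - 275 = 54 K
COP_carnot = T_cold / dT = 275 / 54
COP_carnot = 5.093

5.093


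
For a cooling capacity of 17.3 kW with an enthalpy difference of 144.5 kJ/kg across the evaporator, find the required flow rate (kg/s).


m_dot = Q / dh
m_dot = 17.3 / 144.5
m_dot = 0.1197 kg/s

0.1197


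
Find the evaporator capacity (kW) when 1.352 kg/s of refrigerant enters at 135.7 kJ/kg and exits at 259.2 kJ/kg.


dh = 259.2 - 135.7 = 123.5 kJ/kg
Q_evap = m_dot * dh = 1.352 * 123.5
Q_evap = 166.97 kW

166.97


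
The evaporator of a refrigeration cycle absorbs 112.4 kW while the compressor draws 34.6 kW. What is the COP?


COP = Q_evap / W
COP = 112.4 / 34.6
COP = 3.249

3.249


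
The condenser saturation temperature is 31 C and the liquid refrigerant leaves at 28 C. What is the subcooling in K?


Subcooling = T_cond - T_liquid
Subcooling = 31 - 28
Subcooling = 3 K

3


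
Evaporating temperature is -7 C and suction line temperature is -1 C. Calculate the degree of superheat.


Superheat = T_suction - T_evap
Superheat = -1 - (-7)
Superheat = 6 K

6


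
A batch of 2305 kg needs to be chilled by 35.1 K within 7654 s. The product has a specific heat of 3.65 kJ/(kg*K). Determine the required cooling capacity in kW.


Q = m * cp * dT / t
Q = 2305 * 3.65 * 35.1 / 7654
Q = 38.582 kW

38.582


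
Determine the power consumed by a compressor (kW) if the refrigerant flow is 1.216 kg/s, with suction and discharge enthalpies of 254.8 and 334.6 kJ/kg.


dh = 334.6 - 254.8 = 79.8 kJ/kg
W = m_dot * dh = 1.216 * 79.8 = 97.04 kW

97.04


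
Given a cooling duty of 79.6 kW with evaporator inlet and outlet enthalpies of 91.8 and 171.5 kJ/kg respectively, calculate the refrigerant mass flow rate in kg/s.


dh = 171.5 - 91.8 = 79.7 kJ/kg
m_dot = Q / dh = 79.6 / 79.7 = 0.9987 kg/s

0.9987


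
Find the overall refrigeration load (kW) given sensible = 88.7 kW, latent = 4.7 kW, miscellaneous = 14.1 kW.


Q_total = Q_s + Q_l + Q_misc
Q_total = 88.7 + 4.7 + 14.1
Q_total = 107.5 kW

107.5


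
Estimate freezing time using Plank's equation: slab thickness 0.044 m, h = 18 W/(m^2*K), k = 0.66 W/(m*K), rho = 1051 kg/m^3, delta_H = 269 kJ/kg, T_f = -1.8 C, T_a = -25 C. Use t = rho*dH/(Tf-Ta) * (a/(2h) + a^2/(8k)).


dT = -1.8 - (-25) = 23.2 K
term1 = a/(2h) = 0.044/(2*18) = 0.001222222222
term2 = a^2/(8k) = 0.044^2/(8*0.66) = 0.0003666666667
t = rho*dH*1000/dT * (term1 + term2)
t = 1051*269*1000/23.2 * (0.001222222222 + 0.0003666666667)
t = 19362 s

19362


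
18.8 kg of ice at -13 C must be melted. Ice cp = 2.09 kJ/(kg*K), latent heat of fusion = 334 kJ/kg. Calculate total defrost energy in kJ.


Sensible heat = cp * dT = 2.09 * 13 = 27.17 kJ/kg
Total per kg = 27.17 + 334 = 361.17 kJ/kg
Q = m * total = 18.8 * 361.17
Q = 6790.0 kJ

6790.0


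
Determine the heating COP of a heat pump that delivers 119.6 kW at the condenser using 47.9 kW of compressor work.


COP_hp = Q_cond / W
COP_hp = 119.6 / 47.9
COP_hp = 2.497

2.497


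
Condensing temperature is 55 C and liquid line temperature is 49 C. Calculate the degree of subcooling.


Subcooling = T_cond - T_liquid
Subcooling = 55 - 49
Subcooling = 6 K

6


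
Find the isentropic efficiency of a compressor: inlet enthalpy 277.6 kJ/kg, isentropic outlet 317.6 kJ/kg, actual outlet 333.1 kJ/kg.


dh_ideal = 317.6 - 277.6 = 40.0 kJ/kg
dh_actual = 333.1 - 277.6 = 55.5 kJ/kg
eta_s = dh_ideal / dh_actual = 40.0 / 55.5
eta_s = 0.7207

0.7207


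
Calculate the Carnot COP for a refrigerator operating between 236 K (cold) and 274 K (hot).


dT = 274 - 236 = 38 K
COP_carnot = T_cold / dT = 236 / 38
COP_carnot = 6.211

6.211


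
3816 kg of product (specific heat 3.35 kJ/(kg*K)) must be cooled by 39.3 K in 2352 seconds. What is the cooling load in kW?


Q = m * cp * dT / t
Q = 3816 * 3.35 * 39.3 / 2352
Q = 213.604 kW

213.604


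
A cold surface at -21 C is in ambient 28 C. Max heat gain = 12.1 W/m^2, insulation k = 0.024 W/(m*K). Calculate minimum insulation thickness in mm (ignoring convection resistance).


dT = 28 - (-21) = 49 K
thickness = k * dT / q_max * 1000
thickness = 0.024 * 49 / 12.1 * 1000
thickness = 97.2 mm

97.2


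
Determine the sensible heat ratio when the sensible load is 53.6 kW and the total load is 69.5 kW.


SHR = Q_sensible / Q_total
SHR = 53.6 / 69.5
SHR = 0.771

0.771


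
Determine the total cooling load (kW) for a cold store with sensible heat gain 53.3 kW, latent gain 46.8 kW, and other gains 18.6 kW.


Q_total = Q_s + Q_l + Q_misc
Q_total = 53.3 + 46.8 + 18.6
Q_total = 118.7 kW

118.7


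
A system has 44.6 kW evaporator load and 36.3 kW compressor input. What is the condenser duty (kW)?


Q_cond = Q_evap + W
Q_cond = 44.6 + 36.3
Q_cond = 80.9 kW

80.9


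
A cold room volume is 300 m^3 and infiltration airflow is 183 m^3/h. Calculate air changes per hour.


ACH = flow / volume
ACH = 183 / 300
ACH = 0.61

0.61


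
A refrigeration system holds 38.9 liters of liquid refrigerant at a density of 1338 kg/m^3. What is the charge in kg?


Charge = V * rho / 1000
Charge = 38.9 * 1338 / 1000
Charge = 52.05 kg

52.05


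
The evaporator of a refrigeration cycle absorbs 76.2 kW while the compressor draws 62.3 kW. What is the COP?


COP = Q_evap / W
COP = 76.2 / 62.3
COP = 1.223

1.223


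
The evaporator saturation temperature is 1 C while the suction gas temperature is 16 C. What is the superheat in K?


Superheat = T_suction - T_evap
Superheat = 16 - (1)
Superheat = 15 K

15


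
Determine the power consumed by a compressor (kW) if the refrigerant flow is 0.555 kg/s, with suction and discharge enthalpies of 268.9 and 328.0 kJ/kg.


dh = 328.0 - 268.9 = 59.1 kJ/kg
W = m_dot * dh = 0.555 * 59.1 = 32.8 kW

32.8


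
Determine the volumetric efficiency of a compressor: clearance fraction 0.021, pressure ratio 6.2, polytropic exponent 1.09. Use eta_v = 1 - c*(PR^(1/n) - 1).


PR^(1/n) = 6.2^(1/1.09) = 5.33291735
eta_v = 1 - 0.021 * (5.33291735 - 1)
eta_v = 0.909

0.909


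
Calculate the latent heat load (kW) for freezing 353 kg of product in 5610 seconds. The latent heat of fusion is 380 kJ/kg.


Q_lat = m * h_fg / t
Q_lat = 353 * 380 / 5610
Q_lat = 23.91 kW

23.91


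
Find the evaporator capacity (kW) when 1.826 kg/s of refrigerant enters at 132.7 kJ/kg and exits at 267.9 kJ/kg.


dh = 267.9 - 132.7 = 135.2 kJ/kg
Q_evap = m_dot * dh = 1.826 * 135.2
Q_evap = 246.88 kW

246.88


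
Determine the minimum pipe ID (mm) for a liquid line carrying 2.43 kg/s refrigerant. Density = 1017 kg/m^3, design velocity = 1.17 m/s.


A = m_dot / (rho * v) = 2.43 / (1017 * 1.17) = 0.002042205582 m^2
d = sqrt(4*A/pi) * 1000
d = 51.0 mm

51.0


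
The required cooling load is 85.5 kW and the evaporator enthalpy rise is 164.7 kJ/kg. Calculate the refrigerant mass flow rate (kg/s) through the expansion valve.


m_dot = Q / dh
m_dot = 85.5 / 164.7
m_dot = 0.5191 kg/s

0.5191


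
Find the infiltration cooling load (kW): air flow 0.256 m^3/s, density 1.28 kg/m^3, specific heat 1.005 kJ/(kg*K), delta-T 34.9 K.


Q = V_dot * rho * cp * dT
Q = 0.256 * 1.28 * 1.005 * 34.9
Q = 11.493 kW

11.493


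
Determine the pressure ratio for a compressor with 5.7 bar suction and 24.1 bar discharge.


PR = P_high / P_low
PR = 24.1 / 5.7
PR = 4.228

4.228


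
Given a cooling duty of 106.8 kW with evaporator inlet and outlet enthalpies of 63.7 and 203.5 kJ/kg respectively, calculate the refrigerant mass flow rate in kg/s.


dh = 203.5 - 63.7 = 139.8 kJ/kg
m_dot = Q / dh = 106.8 / 139.8 = 0.7639 kg/s

0.7639


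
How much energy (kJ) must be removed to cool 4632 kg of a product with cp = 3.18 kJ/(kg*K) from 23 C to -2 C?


dT = 23 - (-2) = 25 K
Q = m * cp * dT = 4632 * 3.18 * 25
Q = 368244 kJ

368244


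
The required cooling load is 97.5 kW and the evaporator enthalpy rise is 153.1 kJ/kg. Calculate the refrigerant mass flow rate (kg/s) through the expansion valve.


m_dot = Q / dh
m_dot = 97.5 / 153.1
m_dot = 0.6368 kg/s

0.6368


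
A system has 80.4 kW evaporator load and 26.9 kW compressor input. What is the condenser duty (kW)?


Q_cond = Q_evap + W
Q_cond = 80.4 + 26.9
Q_cond = 107.3 kW

107.3


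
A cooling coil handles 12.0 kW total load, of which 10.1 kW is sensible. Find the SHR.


SHR = Q_sensible / Q_total
SHR = 10.1 / 12.0
SHR = 0.842

0.842


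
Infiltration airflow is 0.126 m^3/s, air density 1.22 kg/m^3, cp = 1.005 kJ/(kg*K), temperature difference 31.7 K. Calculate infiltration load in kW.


Q = V_dot * rho * cp * dT
Q = 0.126 * 1.22 * 1.005 * 31.7
Q = 4.897 kW

4.897


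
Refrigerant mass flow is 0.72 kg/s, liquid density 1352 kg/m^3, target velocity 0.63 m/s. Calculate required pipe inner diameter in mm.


A = m_dot / (rho * v) = 0.72 / (1352 * 0.63) = 0.0008453085376 m^2
d = sqrt(4*A/pi) * 1000
d = 32.8 mm

32.8


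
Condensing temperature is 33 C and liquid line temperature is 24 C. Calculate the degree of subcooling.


Subcooling = T_cond - T_liquid
Subcooling = 33 - 24
Subcooling = 9 K

9


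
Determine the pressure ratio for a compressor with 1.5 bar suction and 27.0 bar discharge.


PR = P_high / P_low
PR = 27.0 / 1.5
PR = 18.0

18.0


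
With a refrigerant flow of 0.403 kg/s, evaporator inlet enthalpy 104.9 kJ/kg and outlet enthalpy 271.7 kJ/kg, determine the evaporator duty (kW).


dh = 271.7 - 104.9 = 166.8 kJ/kg
Q_evap = m_dot * dh = 0.403 * 166.8
Q_evap = 67.22 kW

67.22


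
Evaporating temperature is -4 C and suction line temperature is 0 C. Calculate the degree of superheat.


Superheat = T_suction - T_evap
Superheat = 0 - (-4)
Superheat = 4 K

4


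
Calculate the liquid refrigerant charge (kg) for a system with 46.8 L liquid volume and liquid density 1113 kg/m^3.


Charge = V * rho / 1000
Charge = 46.8 * 1113 / 1000
Charge = 52.09 kg

52.09


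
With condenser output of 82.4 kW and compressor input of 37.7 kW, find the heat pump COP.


COP_hp = Q_cond / W
COP_hp = 82.4 / 37.7
COP_hp = 2.186

2.186


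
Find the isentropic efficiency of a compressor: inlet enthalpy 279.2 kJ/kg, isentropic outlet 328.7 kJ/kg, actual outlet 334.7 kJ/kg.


dh_ideal = 328.7 - 279.2 = 49.5 kJ/kg
dh_actual = 334.7 - 279.2 = 55.5 kJ/kg
eta_s = dh_ideal / dh_actual = 49.5 / 55.5
eta_s = 0.8919

0.8919


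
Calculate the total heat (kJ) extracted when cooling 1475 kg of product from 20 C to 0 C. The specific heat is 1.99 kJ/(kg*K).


dT = 20 - (0) = 20 K
Q = m * cp * dT = 1475 * 1.99 * 20
Q = 58705 kJ

58705


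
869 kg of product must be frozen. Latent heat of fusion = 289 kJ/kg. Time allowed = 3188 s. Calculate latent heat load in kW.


Q_lat = m * h_fg / t
Q_lat = 869 * 289 / 3188
Q_lat = 78.78 kW

78.78


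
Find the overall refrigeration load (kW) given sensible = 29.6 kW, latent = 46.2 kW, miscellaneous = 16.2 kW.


Q_total = Q_s + Q_l + Q_misc
Q_total = 29.6 + 46.2 + 16.2
Q_total = 92.0 kW

92.0


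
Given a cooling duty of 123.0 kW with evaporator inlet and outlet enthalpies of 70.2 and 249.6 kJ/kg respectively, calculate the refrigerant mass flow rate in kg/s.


dh = 249.6 - 70.2 = 179.4 kJ/kg
m_dot = Q / dh = 123.0 / 179.4 = 0.6856 kg/s

0.6856


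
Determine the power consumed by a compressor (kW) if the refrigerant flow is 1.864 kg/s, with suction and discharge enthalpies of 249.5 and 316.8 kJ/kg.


dh = 316.8 - 249.5 = 67.3 kJ/kg
W = m_dot * dh = 1.864 * 67.3 = 125.45 kW

125.45


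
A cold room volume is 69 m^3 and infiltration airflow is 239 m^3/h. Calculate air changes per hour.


ACH = flow / volume
ACH = 239 / 69
ACH = 3.464

3.464


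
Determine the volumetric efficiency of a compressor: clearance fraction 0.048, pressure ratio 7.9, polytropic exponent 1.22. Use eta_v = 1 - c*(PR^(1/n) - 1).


PR^(1/n) = 7.9^(1/1.22) = 5.44201721
eta_v = 1 - 0.048 * (5.44201721 - 1)
eta_v = 0.7868

0.7868


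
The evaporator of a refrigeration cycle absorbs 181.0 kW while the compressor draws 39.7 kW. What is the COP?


COP = Q_evap / W
COP = 181.0 / 39.7
COP = 4.559

4.559


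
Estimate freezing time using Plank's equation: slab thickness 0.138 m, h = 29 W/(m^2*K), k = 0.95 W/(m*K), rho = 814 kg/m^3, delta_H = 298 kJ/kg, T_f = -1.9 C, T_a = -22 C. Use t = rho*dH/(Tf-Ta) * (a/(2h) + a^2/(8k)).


dT = -1.9 - (-22) = 20.1 K
term1 = a/(2h) = 0.138/(2*29) = 0.002379310345
term2 = a^2/(8k) = 0.138^2/(8*0.95) = 0.002505789474
t = rho*dH*1000/dT * (term1 + term2)
t = 814*298*1000/20.1 * (0.002379310345 + 0.002505789474)
t = 58955 s

58955


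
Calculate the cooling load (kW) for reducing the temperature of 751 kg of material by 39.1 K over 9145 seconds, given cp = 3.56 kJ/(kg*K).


Q = m * cp * dT / t
Q = 751 * 3.56 * 39.1 / 9145
Q = 11.431 kW

11.431


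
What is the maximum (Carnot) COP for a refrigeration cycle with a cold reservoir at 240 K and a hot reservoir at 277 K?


dT = 277 - 240 = 37 K
COP_carnot = T_cold / dT = 240 / 37
COP_carnot = 6.486

6.486


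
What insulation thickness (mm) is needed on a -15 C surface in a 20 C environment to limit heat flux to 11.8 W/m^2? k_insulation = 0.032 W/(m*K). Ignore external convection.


dT = 20 - (-15) = 35 K
thickness = k * dT / q_max * 1000
thickness = 0.032 * 35 / 11.8 * 1000
thickness = 94.9 mm

94.9


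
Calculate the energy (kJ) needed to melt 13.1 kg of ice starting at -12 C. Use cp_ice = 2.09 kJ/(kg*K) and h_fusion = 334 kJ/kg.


Sensible heat = cp * dT = 2.09 * 12 = 25.08 kJ/kg
Total per kg = 25.08 + 334 = 359.08 kJ/kg
Q = m * total = 13.1 * 359.08
Q = 4703.9 kJ

4703.9


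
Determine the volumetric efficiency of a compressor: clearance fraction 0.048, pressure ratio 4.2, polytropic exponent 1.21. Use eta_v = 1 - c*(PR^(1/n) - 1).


PR^(1/n) = 4.2^(1/1.21) = 3.2740255
eta_v = 1 - 0.048 * (3.2740255 - 1)
eta_v = 0.8908

0.8908


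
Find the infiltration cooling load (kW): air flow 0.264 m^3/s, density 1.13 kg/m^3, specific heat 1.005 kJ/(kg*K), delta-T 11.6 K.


Q = V_dot * rho * cp * dT
Q = 0.264 * 1.13 * 1.005 * 11.6
Q = 3.478 kW

3.478


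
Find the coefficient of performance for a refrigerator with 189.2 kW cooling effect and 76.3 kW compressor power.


COP = Q_evap / W
COP = 189.2 / 76.3
COP = 2.48

2.48


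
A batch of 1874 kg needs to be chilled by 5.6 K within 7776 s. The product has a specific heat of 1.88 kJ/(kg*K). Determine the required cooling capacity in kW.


Q = m * cp * dT / t
Q = 1874 * 1.88 * 5.6 / 7776
Q = 2.537 kW

2.537


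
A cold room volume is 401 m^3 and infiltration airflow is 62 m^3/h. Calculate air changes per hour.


ACH = flow / volume
ACH = 62 / 401
ACH = 0.155

0.155


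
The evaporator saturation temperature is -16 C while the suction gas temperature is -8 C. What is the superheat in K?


Superheat = T_suction - T_evap
Superheat = -8 - (-16)
Superheat = 8 K

8


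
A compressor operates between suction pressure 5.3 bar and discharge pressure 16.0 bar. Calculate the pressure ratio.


PR = P_high / P_low
PR = 16.0 / 5.3
PR = 3.019

3.019


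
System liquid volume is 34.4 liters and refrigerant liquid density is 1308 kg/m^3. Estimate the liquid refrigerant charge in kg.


Charge = V * rho / 1000
Charge = 34.4 * 1308 / 1000
Charge = 45.0 kg

45.0


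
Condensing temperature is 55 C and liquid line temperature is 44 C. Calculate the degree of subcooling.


Subcooling = T_cond - T_liquid
Subcooling = 55 - 44
Subcooling = 11 K

11


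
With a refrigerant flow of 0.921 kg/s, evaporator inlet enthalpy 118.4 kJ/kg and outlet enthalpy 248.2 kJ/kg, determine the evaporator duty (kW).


dh = 248.2 - 118.4 = 129.8 kJ/kg
Q_evap = m_dot * dh = 0.921 * 129.8
Q_evap = 119.55 kW

119.55


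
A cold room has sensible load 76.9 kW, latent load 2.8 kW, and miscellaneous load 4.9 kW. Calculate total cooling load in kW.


Q_total = Q_s + Q_l + Q_misc
Q_total = 76.9 + 2.8 + 4.9
Q_total = 84.6 kW

84.6


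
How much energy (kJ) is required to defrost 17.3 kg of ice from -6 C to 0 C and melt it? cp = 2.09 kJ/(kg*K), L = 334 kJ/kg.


Sensible heat = cp * dT = 2.09 * 6 = 12.54 kJ/kg
Total per kg = 12.54 + 334 = 346.54 kJ/kg
Q = m * total = 17.3 * 346.54
Q = 5995.1 kJ

5995.1


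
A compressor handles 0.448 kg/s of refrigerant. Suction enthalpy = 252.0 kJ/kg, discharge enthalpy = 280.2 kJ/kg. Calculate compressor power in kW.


dh = 280.2 - 252.0 = 28.2 kJ/kg
W = m_dot * dh = 0.448 * 28.2 = 12.63 kW

12.63


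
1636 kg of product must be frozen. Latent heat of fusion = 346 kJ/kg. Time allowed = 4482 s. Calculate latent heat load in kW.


Q_lat = m * h_fg / t
Q_lat = 1636 * 346 / 4482
Q_lat = 126.3 kW

126.3


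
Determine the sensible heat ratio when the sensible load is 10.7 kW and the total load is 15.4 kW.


SHR = Q_sensible / Q_total
SHR = 10.7 / 15.4
SHR = 0.695

0.695


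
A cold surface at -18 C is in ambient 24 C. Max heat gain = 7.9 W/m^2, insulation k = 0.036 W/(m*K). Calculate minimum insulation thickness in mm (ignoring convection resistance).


dT = 24 - (-18) = 42 K
thickness = k * dT / q_max * 1000
thickness = 0.036 * 42 / 7.9 * 1000
thickness = 191.4 mm

191.4


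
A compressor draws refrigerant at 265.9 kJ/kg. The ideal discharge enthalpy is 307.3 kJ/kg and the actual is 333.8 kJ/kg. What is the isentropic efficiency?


dh_ideal = 307.3 - 265.9 = 41.4 kJ/kg
dh_actual = 333.8 - 265.9 = 67.9 kJ/kg
eta_s = dh_ideal / dh_actual = 41.4 / 67.9
eta_s = 0.6097

0.6097


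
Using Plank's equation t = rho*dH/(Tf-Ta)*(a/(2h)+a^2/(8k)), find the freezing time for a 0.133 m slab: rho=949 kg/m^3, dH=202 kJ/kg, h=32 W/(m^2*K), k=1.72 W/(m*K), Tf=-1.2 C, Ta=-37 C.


dT = -1.2 - (-37) = 35.8 K
term1 = a/(2h) = 0.133/(2*32) = 0.002078125
term2 = a^2/(8k) = 0.133^2/(8*1.72) = 0.001285537791
t = rho*dH*1000/dT * (term1 + term2)
t = 949*202*1000/35.8 * (0.002078125 + 0.001285537791)
t = 18011 s

18011


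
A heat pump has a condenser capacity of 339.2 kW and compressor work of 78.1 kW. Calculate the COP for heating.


COP_hp = Q_cond / W
COP_hp = 339.2 / 78.1
COP_hp = 4.343

4.343


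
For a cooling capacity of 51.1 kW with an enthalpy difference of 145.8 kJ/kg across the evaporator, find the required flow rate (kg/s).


m_dot = Q / dh
m_dot = 51.1 / 145.8
m_dot = 0.3505 kg/s

0.3505


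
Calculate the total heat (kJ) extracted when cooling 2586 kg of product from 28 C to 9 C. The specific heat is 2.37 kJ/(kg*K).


dT = 28 - (9) = 19 K
Q = m * cp * dT = 2586 * 2.37 * 19
Q = 116448 kJ

116448


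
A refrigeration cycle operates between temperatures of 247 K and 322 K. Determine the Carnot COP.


dT = 322 - 247 = 75 K
COP_carnot = T_cold / dT = 247 / 75
COP_carnot = 3.293

3.293


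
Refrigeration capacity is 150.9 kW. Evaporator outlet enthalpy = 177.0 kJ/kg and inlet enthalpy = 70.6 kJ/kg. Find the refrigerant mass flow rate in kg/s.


dh = 177.0 - 70.6 = 106.4 kJ/kg
m_dot = Q / dh = 150.9 / 106.4 = 1.4182 kg/s

1.4182


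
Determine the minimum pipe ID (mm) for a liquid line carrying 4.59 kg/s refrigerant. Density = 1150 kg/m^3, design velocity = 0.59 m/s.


A = m_dot / (rho * v) = 4.59 / (1150 * 0.59) = 0.006764922623 m^2
d = sqrt(4*A/pi) * 1000
d = 92.8 mm

92.8


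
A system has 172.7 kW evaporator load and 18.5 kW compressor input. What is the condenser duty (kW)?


Q_cond = Q_evap + W
Q_cond = 172.7 + 18.5
Q_cond = 191.2 kW

191.2


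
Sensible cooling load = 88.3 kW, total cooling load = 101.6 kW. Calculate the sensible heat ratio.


SHR = Q_sensible / Q_total
SHR = 88.3 / 101.6
SHR = 0.869

0.869


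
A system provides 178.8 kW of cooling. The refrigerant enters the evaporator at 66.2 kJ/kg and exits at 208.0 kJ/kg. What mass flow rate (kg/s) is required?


dh = 208.0 - 66.2 = 141.8 kJ/kg
m_dot = Q / dh = 178.8 / 141.8 = 1.2609 kg/s

1.2609


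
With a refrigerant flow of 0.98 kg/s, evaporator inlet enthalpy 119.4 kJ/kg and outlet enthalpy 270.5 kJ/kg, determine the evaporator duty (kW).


dh = 270.5 - 119.4 = 151.1 kJ/kg
Q_evap = m_dot * dh = 0.98 * 151.1
Q_evap = 148.08 kW

148.08


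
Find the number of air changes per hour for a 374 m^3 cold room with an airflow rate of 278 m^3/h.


ACH = flow / volume
ACH = 278 / 374
ACH = 0.743

0.743


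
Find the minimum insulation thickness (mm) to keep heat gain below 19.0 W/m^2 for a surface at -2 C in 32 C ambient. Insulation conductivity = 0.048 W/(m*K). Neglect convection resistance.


dT = 32 - (-2) = 34 K
thickness = k * dT / q_max * 1000
thickness = 0.048 * 34 / 19.0 * 1000
thickness = 85.9 mm

85.9


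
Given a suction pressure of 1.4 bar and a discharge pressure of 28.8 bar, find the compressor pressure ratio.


PR = P_high / P_low
PR = 28.8 / 1.4
PR = 20.571

20.571


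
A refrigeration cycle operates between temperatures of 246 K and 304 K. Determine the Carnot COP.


dT = 304 - 246 = 58 K
COP_carnot = T_cold / dT = 246 / 58
COP_carnot = 4.241

4.241


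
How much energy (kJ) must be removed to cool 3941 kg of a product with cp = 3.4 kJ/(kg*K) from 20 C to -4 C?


dT = 20 - (-4) = 24 K
Q = m * cp * dT = 3941 * 3.4 * 24
Q = 321586 kJ

321586


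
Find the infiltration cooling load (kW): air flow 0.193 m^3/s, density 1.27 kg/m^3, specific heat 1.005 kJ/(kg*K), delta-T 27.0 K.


Q = V_dot * rho * cp * dT
Q = 0.193 * 1.27 * 1.005 * 27.0
Q = 6.651 kW

6.651


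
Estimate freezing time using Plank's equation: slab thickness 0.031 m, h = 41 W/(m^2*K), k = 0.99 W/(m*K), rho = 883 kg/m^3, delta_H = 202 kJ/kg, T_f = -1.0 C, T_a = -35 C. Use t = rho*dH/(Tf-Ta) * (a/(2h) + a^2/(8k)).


dT = -1.0 - (-35) = 34.0 K
term1 = a/(2h) = 0.031/(2*41) = 0.0003780487805
term2 = a^2/(8k) = 0.031^2/(8*0.99) = 0.0001213383838
t = rho*dH*1000/dT * (term1 + term2)
t = 883*202*1000/34.0 * (0.0003780487805 + 0.0001213383838)
t = 2620 s

2620


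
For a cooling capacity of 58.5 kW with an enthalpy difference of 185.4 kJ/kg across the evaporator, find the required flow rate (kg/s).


m_dot = Q / dh
m_dot = 58.5 / 185.4
m_dot = 0.3155 kg/s

0.3155


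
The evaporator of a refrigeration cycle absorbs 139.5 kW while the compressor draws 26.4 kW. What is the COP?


COP = Q_evap / W
COP = 139.5 / 26.4
COP = 5.284

5.284


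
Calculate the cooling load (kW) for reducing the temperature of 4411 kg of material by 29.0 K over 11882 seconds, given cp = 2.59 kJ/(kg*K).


Q = m * cp * dT / t
Q = 4411 * 2.59 * 29.0 / 11882
Q = 27.883 kW

27.883


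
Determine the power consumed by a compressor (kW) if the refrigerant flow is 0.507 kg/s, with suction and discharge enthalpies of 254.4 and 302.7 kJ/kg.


dh = 302.7 - 254.4 = 48.3 kJ/kg
W = m_dot * dh = 0.507 * 48.3 = 24.49 kW

24.49


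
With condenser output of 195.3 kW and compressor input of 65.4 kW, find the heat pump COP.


COP_hp = Q_cond / W
COP_hp = 195.3 / 65.4
COP_hp = 2.986

2.986


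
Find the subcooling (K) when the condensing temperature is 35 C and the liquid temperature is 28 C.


Subcooling = T_cond - T_liquid
Subcooling = 35 - 28
Subcooling = 7 K

7


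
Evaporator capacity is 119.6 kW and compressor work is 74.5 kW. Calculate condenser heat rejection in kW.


Q_cond = Q_evap + W
Q_cond = 119.6 + 74.5
Q_cond = 194.1 kW

194.1


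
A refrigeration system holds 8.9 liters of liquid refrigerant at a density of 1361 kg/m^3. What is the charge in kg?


Charge = V * rho / 1000
Charge = 8.9 * 1361 / 1000
Charge = 12.11 kg

12.11


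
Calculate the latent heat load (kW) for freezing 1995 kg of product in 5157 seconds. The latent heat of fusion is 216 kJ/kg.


Q_lat = m * h_fg / t
Q_lat = 1995 * 216 / 5157
Q_lat = 83.56 kW

83.56


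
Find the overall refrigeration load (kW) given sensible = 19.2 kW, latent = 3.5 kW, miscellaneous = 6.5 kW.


Q_total = Q_s + Q_l + Q_misc
Q_total = 19.2 + 3.5 + 6.5
Q_total = 29.2 kW

29.2


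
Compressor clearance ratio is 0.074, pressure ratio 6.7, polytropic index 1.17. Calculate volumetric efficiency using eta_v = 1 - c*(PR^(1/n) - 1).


PR^(1/n) = 6.7^(1/1.17) = 5.08214252
eta_v = 1 - 0.074 * (5.08214252 - 1)
eta_v = 0.6979

0.6979


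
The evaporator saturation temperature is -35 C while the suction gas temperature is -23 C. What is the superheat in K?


Superheat = T_suction - T_evap
Superheat = -23 - (-35)
Superheat = 12 K

12


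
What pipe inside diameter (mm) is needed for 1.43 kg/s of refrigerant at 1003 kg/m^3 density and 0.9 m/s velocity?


A = m_dot / (rho * v) = 1.43 / (1003 * 0.9) = 0.001584136479 m^2
d = sqrt(4*A/pi) * 1000
d = 44.9 mm

44.9


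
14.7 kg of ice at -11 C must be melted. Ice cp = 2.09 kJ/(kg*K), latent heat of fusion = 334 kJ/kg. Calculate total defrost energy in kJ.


Sensible heat = cp * dT = 2.09 * 11 = 22.99 kJ/kg
Total per kg = 22.99 + 334 = 356.99 kJ/kg
Q = m * total = 14.7 * 356.99
Q = 5247.8 kJ

5247.8


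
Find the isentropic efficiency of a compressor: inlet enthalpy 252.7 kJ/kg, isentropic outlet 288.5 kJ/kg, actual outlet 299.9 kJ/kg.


dh_ideal = 288.5 - 252.7 = 35.8 kJ/kg
dh_actual = 299.9 - 252.7 = 47.2 kJ/kg
eta_s = dh_ideal / dh_actual = 35.8 / 47.2
eta_s = 0.7585

0.7585


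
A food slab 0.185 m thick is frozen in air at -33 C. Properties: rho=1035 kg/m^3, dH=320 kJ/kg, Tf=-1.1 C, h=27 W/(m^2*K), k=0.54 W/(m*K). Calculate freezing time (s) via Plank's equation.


dT = -1.1 - (-33) = 31.9 K
term1 = a/(2h) = 0.185/(2*27) = 0.003425925926
term2 = a^2/(8k) = 0.185^2/(8*0.54) = 0.007922453704
t = rho*dH*1000/dT * (term1 + term2)
t = 1035*320*1000/31.9 * (0.003425925926 + 0.007922453704)
t = 117824 s

117824


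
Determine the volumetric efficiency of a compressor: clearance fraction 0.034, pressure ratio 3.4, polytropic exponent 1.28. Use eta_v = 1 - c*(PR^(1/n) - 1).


PR^(1/n) = 3.4^(1/1.28) = 2.6014645
eta_v = 1 - 0.034 * (2.6014645 - 1)
eta_v = 0.9456

0.9456


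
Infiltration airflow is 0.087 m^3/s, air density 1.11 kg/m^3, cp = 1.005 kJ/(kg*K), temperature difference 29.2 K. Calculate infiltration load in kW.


Q = V_dot * rho * cp * dT
Q = 0.087 * 1.11 * 1.005 * 29.2
Q = 2.834 kW

2.834


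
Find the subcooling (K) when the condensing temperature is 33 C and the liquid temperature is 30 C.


Subcooling = T_cond - T_liquid
Subcooling = 33 - 30
Subcooling = 3 K

3


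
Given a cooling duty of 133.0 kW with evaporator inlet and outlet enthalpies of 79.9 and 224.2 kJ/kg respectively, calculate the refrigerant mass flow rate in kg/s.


dh = 224.2 - 79.9 = 144.3 kJ/kg
m_dot = Q / dh = 133.0 / 144.3 = 0.9217 kg/s

0.9217


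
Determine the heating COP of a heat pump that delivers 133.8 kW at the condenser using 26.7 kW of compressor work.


COP_hp = Q_cond / W
COP_hp = 133.8 / 26.7
COP_hp = 5.011

5.011


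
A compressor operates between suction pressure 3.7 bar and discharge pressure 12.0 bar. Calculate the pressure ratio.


PR = P_high / P_low
PR = 12.0 / 3.7
PR = 3.243

3.243


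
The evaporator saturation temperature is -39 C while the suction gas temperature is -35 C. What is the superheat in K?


Superheat = T_suction - T_evap
Superheat = -35 - (-39)
Superheat = 4 K

4


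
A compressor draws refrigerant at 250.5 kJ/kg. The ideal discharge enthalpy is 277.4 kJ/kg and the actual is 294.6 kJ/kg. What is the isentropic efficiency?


dh_ideal = 277.4 - 250.5 = 26.9 kJ/kg
dh_actual = 294.6 - 250.5 = 44.1 kJ/kg
eta_s = dh_ideal / dh_actual = 26.9 / 44.1
eta_s = 0.61

0.61


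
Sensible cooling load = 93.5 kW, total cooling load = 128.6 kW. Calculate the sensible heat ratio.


SHR = Q_sensible / Q_total
SHR = 93.5 / 128.6
SHR = 0.727

0.727


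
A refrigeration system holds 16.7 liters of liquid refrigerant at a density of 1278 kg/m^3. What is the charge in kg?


Charge = V * rho / 1000
Charge = 16.7 * 1278 / 1000
Charge = 21.34 kg

21.34


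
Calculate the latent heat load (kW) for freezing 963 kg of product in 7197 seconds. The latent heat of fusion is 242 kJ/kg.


Q_lat = m * h_fg / t
Q_lat = 963 * 242 / 7197
Q_lat = 32.38 kW

32.38


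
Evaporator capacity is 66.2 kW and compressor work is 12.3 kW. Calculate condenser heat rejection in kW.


Q_cond = Q_evap + W
Q_cond = 66.2 + 12.3
Q_cond = 78.5 kW

78.5


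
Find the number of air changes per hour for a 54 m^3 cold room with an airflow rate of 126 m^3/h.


ACH = flow / volume
ACH = 126 / 54
ACH = 2.333

2.333


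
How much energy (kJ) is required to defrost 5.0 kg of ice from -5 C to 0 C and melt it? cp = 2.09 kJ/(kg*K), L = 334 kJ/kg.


Sensible heat = cp * dT = 2.09 * 5 = 10.45 kJ/kg
Total per kg = 10.45 + 334 = 344.45 kJ/kg
Q = m * total = 5.0 * 344.45
Q = 1722.3 kJ

1722.3


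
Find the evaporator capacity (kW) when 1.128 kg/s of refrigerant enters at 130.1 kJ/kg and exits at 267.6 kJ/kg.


dh = 267.6 - 130.1 = 137.5 kJ/kg
Q_evap = m_dot * dh = 1.128 * 137.5
Q_evap = 155.1 kW

155.1


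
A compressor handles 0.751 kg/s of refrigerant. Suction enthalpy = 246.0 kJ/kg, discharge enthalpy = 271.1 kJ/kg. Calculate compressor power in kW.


dh = 271.1 - 246.0 = 25.1 kJ/kg
W = m_dot * dh = 0.751 * 25.1 = 18.85 kW

18.85


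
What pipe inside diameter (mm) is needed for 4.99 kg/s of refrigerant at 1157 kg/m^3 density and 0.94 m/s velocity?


A = m_dot / (rho * v) = 4.99 / (1157 * 0.94) = 0.004588168227 m^2
d = sqrt(4*A/pi) * 1000
d = 76.4 mm

76.4


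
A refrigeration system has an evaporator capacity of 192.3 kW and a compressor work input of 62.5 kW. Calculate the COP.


COP = Q_evap / W
COP = 192.3 / 62.5
COP = 3.077

3.077


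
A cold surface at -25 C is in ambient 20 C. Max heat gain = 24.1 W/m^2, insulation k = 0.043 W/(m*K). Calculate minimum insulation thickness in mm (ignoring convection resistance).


dT = 20 - (-25) = 45 K
thickness = k * dT / q_max * 1000
thickness = 0.043 * 45 / 24.1 * 1000
thickness = 80.3 mm

80.3


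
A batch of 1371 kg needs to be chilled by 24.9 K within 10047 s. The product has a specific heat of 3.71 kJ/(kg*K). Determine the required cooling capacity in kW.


Q = m * cp * dT / t
Q = 1371 * 3.71 * 24.9 / 10047
Q = 12.606 kW

12.606


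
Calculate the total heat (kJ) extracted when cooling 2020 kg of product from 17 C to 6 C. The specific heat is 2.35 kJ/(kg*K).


dT = 17 - (6) = 11 K
Q = m * cp * dT = 2020 * 2.35 * 11
Q = 52217 kJ

52217


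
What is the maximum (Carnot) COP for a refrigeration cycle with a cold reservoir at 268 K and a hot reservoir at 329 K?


dT = 329 - 268 = 61 K
COP_carnot = T_cold / dT = 268 / 61
COP_carnot = 4.393

4.393


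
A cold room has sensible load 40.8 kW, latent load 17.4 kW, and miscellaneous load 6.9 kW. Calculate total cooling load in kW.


Q_total = Q_s + Q_l + Q_misc
Q_total = 40.8 + 17.4 + 6.9
Q_total = 65.1 kW

65.1


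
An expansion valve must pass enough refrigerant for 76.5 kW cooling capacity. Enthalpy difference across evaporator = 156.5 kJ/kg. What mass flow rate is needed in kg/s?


m_dot = Q / dh
m_dot = 76.5 / 156.5
m_dot = 0.4888 kg/s

0.4888


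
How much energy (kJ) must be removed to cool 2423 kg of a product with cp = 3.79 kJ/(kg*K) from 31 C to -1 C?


dT = 31 - (-1) = 32 K
Q = m * cp * dT = 2423 * 3.79 * 32
Q = 293861 kJ

293861


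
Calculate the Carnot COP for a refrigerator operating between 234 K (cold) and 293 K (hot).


dT = 293 - 234 = 59 K
COP_carnot = T_cold / dT = 234 / 59
COP_carnot = 3.966

3.966


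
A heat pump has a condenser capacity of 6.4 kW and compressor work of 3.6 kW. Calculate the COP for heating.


COP_hp = Q_cond / W
COP_hp = 6.4 / 3.6
COP_hp = 1.778

1.778


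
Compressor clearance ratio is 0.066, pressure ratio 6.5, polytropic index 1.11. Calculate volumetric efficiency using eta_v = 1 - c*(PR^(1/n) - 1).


PR^(1/n) = 6.5^(1/1.11) = 5.39951032
eta_v = 1 - 0.066 * (5.39951032 - 1)
eta_v = 0.7096

0.7096


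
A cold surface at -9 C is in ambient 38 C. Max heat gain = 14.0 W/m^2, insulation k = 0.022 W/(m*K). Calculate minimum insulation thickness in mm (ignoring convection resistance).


dT = 38 - (-9) = 47 K
thickness = k * dT / q_max * 1000
thickness = 0.022 * 47 / 14.0 * 1000
thickness = 73.9 mm

73.9


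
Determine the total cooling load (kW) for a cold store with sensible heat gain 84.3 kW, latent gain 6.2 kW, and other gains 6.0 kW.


Q_total = Q_s + Q_l + Q_misc
Q_total = 84.3 + 6.2 + 6.0
Q_total = 96.5 kW

96.5


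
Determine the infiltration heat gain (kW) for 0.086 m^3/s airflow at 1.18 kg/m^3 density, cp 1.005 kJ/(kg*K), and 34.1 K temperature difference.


Q = V_dot * rho * cp * dT
Q = 0.086 * 1.18 * 1.005 * 34.1
Q = 3.478 kW

3.478


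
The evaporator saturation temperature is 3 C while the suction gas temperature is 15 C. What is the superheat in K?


Superheat = T_suction - T_evap
Superheat = 15 - (3)
Superheat = 12 K

12


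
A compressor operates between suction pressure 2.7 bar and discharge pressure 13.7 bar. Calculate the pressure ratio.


PR = P_high / P_low
PR = 13.7 / 2.7
PR = 5.074

5.074


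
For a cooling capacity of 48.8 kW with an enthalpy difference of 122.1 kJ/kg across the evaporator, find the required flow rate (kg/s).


m_dot = Q / dh
m_dot = 48.8 / 122.1
m_dot = 0.3997 kg/s

0.3997


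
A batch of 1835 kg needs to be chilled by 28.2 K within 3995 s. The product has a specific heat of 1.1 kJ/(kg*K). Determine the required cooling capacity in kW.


Q = m * cp * dT / t
Q = 1835 * 1.1 * 28.2 / 3995
Q = 14.248 kW

14.248


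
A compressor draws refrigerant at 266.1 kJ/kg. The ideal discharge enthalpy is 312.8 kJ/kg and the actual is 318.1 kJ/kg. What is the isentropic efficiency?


dh_ideal = 312.8 - 266.1 = 46.7 kJ/kg
dh_actual = 318.1 - 266.1 = 52.0 kJ/kg
eta_s = dh_ideal / dh_actual = 46.7 / 52.0
eta_s = 0.8981

0.8981


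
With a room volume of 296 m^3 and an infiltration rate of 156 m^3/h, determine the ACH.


ACH = flow / volume
ACH = 156 / 296
ACH = 0.527

0.527


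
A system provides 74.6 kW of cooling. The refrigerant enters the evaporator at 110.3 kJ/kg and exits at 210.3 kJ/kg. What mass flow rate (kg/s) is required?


dh = 210.3 - 110.3 = 100.0 kJ/kg
m_dot = Q / dh = 74.6 / 100.0 = 0.746 kg/s

0.746


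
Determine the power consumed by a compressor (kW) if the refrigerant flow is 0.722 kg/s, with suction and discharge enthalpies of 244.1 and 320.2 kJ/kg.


dh = 320.2 - 244.1 = 76.1 kJ/kg
W = m_dot * dh = 0.722 * 76.1 = 54.94 kW

54.94


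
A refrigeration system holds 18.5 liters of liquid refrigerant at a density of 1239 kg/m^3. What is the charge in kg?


Charge = V * rho / 1000
Charge = 18.5 * 1239 / 1000
Charge = 22.92 kg

22.92


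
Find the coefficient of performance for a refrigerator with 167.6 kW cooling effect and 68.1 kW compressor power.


COP = Q_evap / W
COP = 167.6 / 68.1
COP = 2.461

2.461
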